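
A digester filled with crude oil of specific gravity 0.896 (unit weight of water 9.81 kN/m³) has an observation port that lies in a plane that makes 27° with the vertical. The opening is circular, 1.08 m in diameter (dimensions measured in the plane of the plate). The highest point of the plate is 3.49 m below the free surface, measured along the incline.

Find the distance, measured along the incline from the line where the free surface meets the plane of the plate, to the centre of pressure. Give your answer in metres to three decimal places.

y_p = 4.048 m

γ = 0.896 × 9.81 = 8.78976 kN/m³.
The plate makes 27° with the vertical, i.e. θ = 90° − 27° = 63° to the horizontal. Measuring y along the incline from the free-surface line, vertical depth h = y·sinθ with sinθ = 0.891007.
The centroid is at the centre, 0.54 m below the top of the plate, so y_c = 3.49 + 0.54 = 4.03 m and h_c = 4.03 × 0.891007 = 3.59076 m.
A = π(0.54)² = 0.916088 m².
Resultant F = γ·h_c·A = 8.78976 × 3.59076 × 0.916088 = 28.9135 kN.
I_c = πr⁴/4 = π × 0.54⁴/4 = 0.0667828 m⁴.
Centre of pressure: y_p = y_c + I_c/(y_c·A) = 4.03 + 0.0667828/(4.03 × 0.916088) = 4.03 + 0.0180893 = 4.04809 m along the plane.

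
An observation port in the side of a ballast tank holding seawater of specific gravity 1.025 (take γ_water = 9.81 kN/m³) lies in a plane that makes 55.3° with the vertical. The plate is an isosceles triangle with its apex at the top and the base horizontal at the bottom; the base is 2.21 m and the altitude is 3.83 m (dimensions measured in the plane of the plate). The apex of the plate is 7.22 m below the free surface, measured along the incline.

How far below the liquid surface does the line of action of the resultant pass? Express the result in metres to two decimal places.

γ = 1.025 × 9.81 = 10.05525 kN/m³.
The plate makes 55.3° with the vertical, i.e. θ = 90° − 55.3° = 34.7° to the horizontal. Measuring y along the incline from the free-surface line, vertical depth h = y·sinθ with sinθ = 0.569280.
With the apex up, the centroid sits 2h/3 = 2 × 3.83/3 = 2.55333 m below the apex, so y_c = 7.22 + 2.55333 = 9.77333 m and h_c = 9.77333 × 0.569280 = 5.56376 m.
A = ½ × 2.21 × 3.83 = 4.23215 m².
Resultant F = γ·h_c·A = 10.05525 × 5.56376 × 4.23215 = 236.768 kN.
I_c = b·h³/36 = 2.21 × 3.83³/36 = 3.44894 m⁴.
Centre of pressure: y_p = y_c + I_c/(y_c·A) = 9.77333 + 3.44894/(9.77333 × 4.23215) = 9.77333 + 0.0833839 = 9.85671 m along the plane.
Vertically, h_p = y_p·sinθ = 9.85671 × 0.569280 = 5.61123 m.

h_p = 5.61 m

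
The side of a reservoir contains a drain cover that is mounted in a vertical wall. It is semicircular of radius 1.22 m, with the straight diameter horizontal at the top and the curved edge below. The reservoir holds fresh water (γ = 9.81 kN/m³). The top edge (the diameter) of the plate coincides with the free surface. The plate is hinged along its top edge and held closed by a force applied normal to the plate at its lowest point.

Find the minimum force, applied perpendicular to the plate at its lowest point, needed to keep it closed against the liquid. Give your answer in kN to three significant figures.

γ = 9.81 kN/m³.
The centroid of a semicircle lies 4r/(3π) = 0.517784 m from the diameter, here below the top edge, so the centroid depth is h_c = 0.517784 m.
A = πr²/2 = π × 1.22²/2 = 2.33797 m².
Resultant F = γ·h_c·A = 9.81 × 0.517784 × 2.33797 = 11.8756 kN.
I_c = (π/8 − 8/(9π))·r⁴ = 0.109757 × 1.22⁴ = 0.243148 m⁴.
Centre of pressure: y_p = y_c + I_c/(y_c·A) = 0.517784 + 0.243148/(0.517784 × 2.33797) = 0.517784 + 0.200855 = 0.718639 m along the plane.
The resultant acts 0.517784 + 0.200855 = 0.718639 m (along the plate) below the hinge at the top edge, so the moment about the hinge is M = F × 0.718639 = 11.8756 × 0.718639 = 8.53427 kN·m.
A normal force at the bottom, 1.22 m from the hinge, must supply this moment: P = 8.53427/1.22 = 6.9953 kN.

P ≈ 7.00 kN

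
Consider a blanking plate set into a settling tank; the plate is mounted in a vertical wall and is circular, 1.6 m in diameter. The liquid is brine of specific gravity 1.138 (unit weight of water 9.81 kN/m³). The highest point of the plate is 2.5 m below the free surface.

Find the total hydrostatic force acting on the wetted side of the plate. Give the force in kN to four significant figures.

F ≈ 74.07 kN

γ = 1.138 × 9.81 = 11.16378 kN/m³.
The centroid is at the centre, 0.8 m below the top of the plate, so the centroid depth is h_c = 2.5 + 0.8 = 3.3 m.
A = π(0.8)² = 2.01062 m².
Resultant F = γ·h_c·A = 11.16378 × 3.3 × 2.01062 = 74.0722 kN.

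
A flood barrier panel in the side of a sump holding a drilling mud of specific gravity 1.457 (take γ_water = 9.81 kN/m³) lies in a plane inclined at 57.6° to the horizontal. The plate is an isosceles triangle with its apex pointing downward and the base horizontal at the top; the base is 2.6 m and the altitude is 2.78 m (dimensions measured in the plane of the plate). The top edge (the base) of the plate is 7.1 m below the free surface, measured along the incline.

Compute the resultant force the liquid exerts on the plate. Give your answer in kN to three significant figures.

F ≈ 350 kN

γ = 1.457 × 9.81 = 14.29317 kN/m³.
Let θ = 57.6° be the plate's angle to the horizontal; measure y along the incline from where the plane meets the free surface. Vertical depth h = y·sinθ with sinθ = 0.844328.
With the apex down, the centroid sits h/3 = 2.78/3 = 0.926667 m below the base (the top edge), so y_c = 7.1 + 0.926667 = 8.02667 m and h_c = 8.02667 × 0.844328 = 6.77714 m.
A = ½ × 2.6 × 2.78 = 3.614 m².
Resultant F = γ·h_c·A = 14.29317 × 6.77714 × 3.614 = 350.077 kN.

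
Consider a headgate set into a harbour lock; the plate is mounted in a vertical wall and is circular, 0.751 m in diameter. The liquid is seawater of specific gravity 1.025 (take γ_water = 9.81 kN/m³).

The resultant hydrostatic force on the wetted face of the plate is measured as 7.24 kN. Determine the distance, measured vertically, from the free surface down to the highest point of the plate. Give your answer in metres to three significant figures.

d_top ≈ 1.25 m

γ = 1.025 × 9.81 = 10.05525 kN/m³.
A = π(0.3755)² = 0.442965 m².
From F = γ·h_c·A, the centroid depth is h_c = 7.24/(10.05525 × 0.442965) = 1.62546 m.
The centroid is at the centre, 0.3755 m below the top of the plate, so the highest point sits at h_top = 1.62546 − 0.3755 = 1.24996 m below the surface.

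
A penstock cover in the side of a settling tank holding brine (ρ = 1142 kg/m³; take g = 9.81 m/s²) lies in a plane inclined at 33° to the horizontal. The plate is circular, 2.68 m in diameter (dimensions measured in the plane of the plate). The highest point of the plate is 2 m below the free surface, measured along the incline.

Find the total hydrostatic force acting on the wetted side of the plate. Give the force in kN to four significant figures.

F ≈ 115.0 kN

γ = ρg = 1142 × 9.81 / 1000 = 11.20302 kN/m³.
Let θ = 33° be the plate's angle to the horizontal; measure y along the incline from where the plane meets the free surface. Vertical depth h = y·sinθ with sinθ = 0.544639.
The centroid is at the centre, 1.34 m below the top of the plate, so y_c = 2 + 1.34 = 3.34 m and h_c = 3.34 × 0.544639 = 1.81909 m.
A = π(1.34)² = 5.64104 m².
Resultant F = γ·h_c·A = 11.20302 × 1.81909 × 5.64104 = 114.96 kN.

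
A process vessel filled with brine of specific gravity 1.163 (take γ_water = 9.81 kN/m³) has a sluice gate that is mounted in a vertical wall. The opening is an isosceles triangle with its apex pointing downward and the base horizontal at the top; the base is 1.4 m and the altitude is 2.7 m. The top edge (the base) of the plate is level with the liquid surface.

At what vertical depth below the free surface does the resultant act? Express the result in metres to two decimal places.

γ = 1.163 × 9.81 = 11.40903 kN/m³.
With the apex down, the centroid sits h/3 = 2.7/3 = 0.9 m below the base (the top edge), so the centroid depth is h_c = 0.9 m.
A = ½ × 1.4 × 2.7 = 1.89 m².
Resultant F = γ·h_c·A = 11.40903 × 0.9 × 1.89 = 19.4068 kN.
I_c = b·h³/36 = 1.4 × 2.7³/36 = 0.76545 m⁴.
Centre of pressure: y_p = y_c + I_c/(y_c·A) = 0.9 + 0.76545/(0.9 × 1.89) = 0.9 + 0.45 = 1.35 m along the plane.

h_p = 1.35 m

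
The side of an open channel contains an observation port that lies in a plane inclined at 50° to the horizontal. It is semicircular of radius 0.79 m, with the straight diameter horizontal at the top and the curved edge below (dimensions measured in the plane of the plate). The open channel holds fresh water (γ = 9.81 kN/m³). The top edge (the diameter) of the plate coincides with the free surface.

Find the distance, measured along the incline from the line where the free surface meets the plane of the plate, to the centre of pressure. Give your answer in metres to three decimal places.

γ = 9.81 kN/m³.
Let θ = 50° be the plate's angle to the horizontal; measure y along the incline from where the plane meets the free surface. Vertical depth h = y·sinθ with sinθ = 0.766044.
The centroid of a semicircle lies 4r/(3π) = 0.335286 m from the diameter, here below the top edge, so y_c = 0.335286 m and h_c = 0.335286 × 0.766044 = 0.256844 m.
A = πr²/2 = π × 0.79²/2 = 0.980334 m².
Resultant F = γ·h_c·A = 9.81 × 0.256844 × 0.980334 = 2.47009 kN.
I_c = (π/8 − 8/(9π))·r⁴ = 0.109757 × 0.79⁴ = 0.0427504 m⁴.
Centre of pressure: y_p = y_c + I_c/(y_c·A) = 0.335286 + 0.0427504/(0.335286 × 0.980334) = 0.335286 + 0.130062 = 0.465348 m along the plane.

y_p = 0.465 m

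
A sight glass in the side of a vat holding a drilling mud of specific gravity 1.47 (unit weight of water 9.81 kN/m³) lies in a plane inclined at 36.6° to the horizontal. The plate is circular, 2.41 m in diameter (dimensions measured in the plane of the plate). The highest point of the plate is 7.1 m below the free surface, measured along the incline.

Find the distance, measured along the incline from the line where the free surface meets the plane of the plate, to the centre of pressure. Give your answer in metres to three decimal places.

y_p = 8.349 m

γ = 1.47 × 9.81 = 14.4207 kN/m³.
Let θ = 36.6° be the plate's angle to the horizontal; measure y along the incline from where the plane meets the free surface. Vertical depth h = y·sinθ with sinθ = 0.596225.
The centroid is at the centre, 1.205 m below the top of the plate, so y_c = 7.1 + 1.205 = 8.305 m and h_c = 8.305 × 0.596225 = 4.95165 m.
A = π(1.205)² = 4.56167 m².
Resultant F = γ·h_c·A = 14.4207 × 4.95165 × 4.56167 = 325.732 kN.
I_c = πr⁴/4 = π × 1.205⁴/4 = 1.65592 m⁴.
Centre of pressure: y_p = y_c + I_c/(y_c·A) = 8.305 + 1.65592/(8.305 × 4.56167) = 8.305 + 0.0437095 = 8.34871 m along the plane.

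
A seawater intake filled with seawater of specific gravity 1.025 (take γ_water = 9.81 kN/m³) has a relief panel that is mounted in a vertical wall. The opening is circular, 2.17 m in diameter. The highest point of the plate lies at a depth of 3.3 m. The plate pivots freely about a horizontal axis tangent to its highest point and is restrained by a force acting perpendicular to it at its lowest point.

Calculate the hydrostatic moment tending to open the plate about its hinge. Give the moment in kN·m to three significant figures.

γ = 1.025 × 9.81 = 10.05525 kN/m³.
The centroid is at the centre, 1.085 m below the top of the plate, so the centroid depth is h_c = 3.3 + 1.085 = 4.385 m.
A = π(1.085)² = 3.69836 m².
Resultant F = γ·h_c·A = 10.05525 × 4.385 × 3.69836 = 163.069 kN.
I_c = πr⁴/4 = π × 1.085⁴/4 = 1.08845 m⁴.
Centre of pressure: y_p = y_c + I_c/(y_c·A) = 4.385 + 1.08845/(4.385 × 3.69836) = 4.385 + 0.0671166 = 4.45212 m along the plane.
The resultant acts 1.085 + 0.0671166 = 1.15212 m (along the plate) below the hinge at the top edge, so the moment about the hinge is M = F × 1.15212 = 163.069 × 1.15212 = 187.875 kN·m.

M ≈ 188 kN·m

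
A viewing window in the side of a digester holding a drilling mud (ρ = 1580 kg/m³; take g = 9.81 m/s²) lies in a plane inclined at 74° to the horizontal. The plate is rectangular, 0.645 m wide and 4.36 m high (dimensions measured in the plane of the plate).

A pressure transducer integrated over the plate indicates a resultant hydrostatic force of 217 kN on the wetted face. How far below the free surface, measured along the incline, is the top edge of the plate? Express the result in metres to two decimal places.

y_top ≈ 3.00 m

γ = ρg = 1580 × 9.81 / 1000 = 15.4998 kN/m³.
A = 0.645 × 4.36 = 2.8122 m².
From F = γ·h_c·A, the centroid depth is h_c = 217/(15.4998 × 2.8122) = 4.97837 m.
Let θ = 74° be the plate's angle to the horizontal; measure y along the incline from where the plane meets the free surface. Vertical depth h = y·sinθ with sinθ = 0.961262.
Along the incline, y_c = h_c/sinθ = 4.97837/0.961262 = 5.17899 m.
The centroid lies 4.36/2 = 2.18 m below the top edge, so the top edge sits at y_top = 5.17899 − 2.18 = 2.99899 m along the incline.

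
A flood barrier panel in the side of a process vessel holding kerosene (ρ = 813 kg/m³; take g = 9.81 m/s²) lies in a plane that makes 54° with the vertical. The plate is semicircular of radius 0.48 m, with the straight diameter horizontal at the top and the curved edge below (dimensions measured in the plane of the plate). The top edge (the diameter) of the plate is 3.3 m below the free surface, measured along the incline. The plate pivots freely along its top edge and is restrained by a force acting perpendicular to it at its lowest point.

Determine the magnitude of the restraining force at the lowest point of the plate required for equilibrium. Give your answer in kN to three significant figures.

γ = ρg = 813 × 9.81 / 1000 = 7.97553 kN/m³.
The plate makes 54° with the vertical, i.e. θ = 90° − 54° = 36° to the horizontal. Measuring y along the incline from the free-surface line, vertical depth h = y·sinθ with sinθ = 0.587785.
The centroid of a semicircle lies 4r/(3π) = 0.203718 m from the diameter, here below the top edge, so y_c = 3.3 + 0.203718 = 3.50372 m and h_c = 3.50372 × 0.587785 = 2.05943 m.
A = πr²/2 = π × 0.48²/2 = 0.361911 m².
Resultant F = γ·h_c·A = 7.97553 × 2.05943 × 0.361911 = 5.9444 kN.
I_c = (π/8 − 8/(9π))·r⁴ = 0.109757 × 0.48⁴ = 0.00582636 m⁴.
Centre of pressure: y_p = y_c + I_c/(y_c·A) = 3.50372 + 0.00582636/(3.50372 × 0.361911) = 3.50372 + 0.0045948 = 3.50831 m along the plane.
The resultant acts 0.203718 + 0.0045948 = 0.208313 m (along the plate) below the hinge at the top edge, so the moment about the hinge is M = F × 0.208313 = 5.9444 × 0.208313 = 1.2383 kN·m.
A normal force at the bottom, 0.48 m from the hinge, must supply this moment: P = 1.2383/0.48 = 2.57979 kN.

P ≈ 2.58 kN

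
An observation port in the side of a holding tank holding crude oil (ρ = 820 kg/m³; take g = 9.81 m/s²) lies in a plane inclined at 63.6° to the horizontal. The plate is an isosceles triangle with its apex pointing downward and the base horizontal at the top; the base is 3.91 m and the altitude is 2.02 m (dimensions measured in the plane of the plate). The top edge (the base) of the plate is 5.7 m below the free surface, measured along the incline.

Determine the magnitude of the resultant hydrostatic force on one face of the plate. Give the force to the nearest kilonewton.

γ = ρg = 820 × 9.81 / 1000 = 8.0442 kN/m³.
Let θ = 63.6° be the plate's angle to the horizontal; measure y along the incline from where the plane meets the free surface. Vertical depth h = y·sinθ with sinθ = 0.895712.
With the apex down, the centroid sits h/3 = 2.02/3 = 0.673333 m below the base (the top edge), so y_c = 5.7 + 0.673333 = 6.37333 m and h_c = 6.37333 × 0.895712 = 5.70867 m.
A = ½ × 3.91 × 2.02 = 3.9491 m².
Resultant F = γ·h_c·A = 8.0442 × 5.70867 × 3.9491 = 181.349 kN.

F ≈ 181 kN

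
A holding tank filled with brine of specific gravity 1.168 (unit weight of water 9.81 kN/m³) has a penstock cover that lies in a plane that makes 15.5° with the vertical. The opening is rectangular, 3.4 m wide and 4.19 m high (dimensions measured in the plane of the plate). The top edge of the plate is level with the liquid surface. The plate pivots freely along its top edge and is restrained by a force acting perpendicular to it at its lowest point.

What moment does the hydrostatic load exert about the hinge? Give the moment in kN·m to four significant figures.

M ≈ 920.5 kN·m

γ = 1.168 × 9.81 = 11.45808 kN/m³.
The plate makes 15.5° with the vertical, i.e. θ = 90° − 15.5° = 74.5° to the horizontal. Measuring y along the incline from the free-surface line, vertical depth h = y·sinθ with sinθ = 0.963630.
The centroid lies 4.19/2 = 2.095 m below the top edge, so y_c = 2.095 m and h_c = 2.095 × 0.963630 = 2.0188 m.
A = 3.4 × 4.19 = 14.246 m².
Resultant F = γ·h_c·A = 11.45808 × 2.0188 × 14.246 = 329.532 kN.
I_c = b·h³/12 = 3.4 × 4.19³/12 = 20.842 m⁴.
Centre of pressure: y_p = y_c + I_c/(y_c·A) = 2.095 + 20.842/(2.095 × 14.246) = 2.095 + 0.698333 = 2.79333 m along the plane.
The resultant acts 2.095 + 0.698333 = 2.79333 m (along the plate) below the hinge at the top edge, so the moment about the hinge is M = F × 2.79333 = 329.532 × 2.79333 = 920.492 kN·m.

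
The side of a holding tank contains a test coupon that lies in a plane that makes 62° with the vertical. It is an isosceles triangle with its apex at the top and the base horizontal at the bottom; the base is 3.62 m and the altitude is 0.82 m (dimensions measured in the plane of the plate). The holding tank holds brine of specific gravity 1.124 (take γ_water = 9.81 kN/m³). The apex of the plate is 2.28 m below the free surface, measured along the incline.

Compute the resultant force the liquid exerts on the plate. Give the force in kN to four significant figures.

F ≈ 21.72 kN

γ = 1.124 × 9.81 = 11.02644 kN/m³.
The plate makes 62° with the vertical, i.e. θ = 90° − 62° = 28° to the horizontal. Measuring y along the incline from the free-surface line, vertical depth h = y·sinθ with sinθ = 0.469472.
With the apex up, the centroid sits 2h/3 = 2 × 0.82/3 = 0.546667 m below the apex, so y_c = 2.28 + 0.546667 = 2.82667 m and h_c = 2.82667 × 0.469472 = 1.32704 m.
A = ½ × 3.62 × 0.82 = 1.4842 m².
Resultant F = γ·h_c·A = 11.02644 × 1.32704 × 1.4842 = 21.7176 kN.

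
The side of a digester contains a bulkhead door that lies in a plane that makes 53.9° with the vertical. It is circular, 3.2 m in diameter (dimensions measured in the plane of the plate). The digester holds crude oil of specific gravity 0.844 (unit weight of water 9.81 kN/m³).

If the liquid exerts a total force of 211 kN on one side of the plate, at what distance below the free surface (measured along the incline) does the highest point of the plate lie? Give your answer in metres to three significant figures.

γ = 0.844 × 9.81 = 8.27964 kN/m³.
A = π(1.6)² = 8.04248 m².
From F = γ·h_c·A, the centroid depth is h_c = 211/(8.27964 × 8.04248) = 3.1687 m.
The plate makes 53.9° with the vertical, i.e. θ = 90° − 53.9° = 36.1° to the horizontal. Measuring y along the incline from the free-surface line, vertical depth h = y·sinθ with sinθ = 0.589196.
Along the incline, y_c = h_c/sinθ = 3.1687/0.589196 = 5.37801 m.
The centroid is at the centre, 1.6 m below the top of the plate, so the highest point sits at y_top = 5.37801 − 1.6 = 3.77801 m along the incline.

y_top ≈ 3.78 m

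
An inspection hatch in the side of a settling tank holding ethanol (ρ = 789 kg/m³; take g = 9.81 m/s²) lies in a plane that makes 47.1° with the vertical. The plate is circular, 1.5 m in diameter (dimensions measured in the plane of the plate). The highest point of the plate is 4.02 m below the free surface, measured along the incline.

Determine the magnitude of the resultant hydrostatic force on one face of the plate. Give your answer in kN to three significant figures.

γ = ρg = 789 × 9.81 / 1000 = 7.74009 kN/m³.
The plate makes 47.1° with the vertical, i.e. θ = 90° − 47.1° = 42.9° to the horizontal. Measuring y along the incline from the free-surface line, vertical depth h = y·sinθ with sinθ = 0.680721.
The centroid is at the centre, 0.75 m below the top of the plate, so y_c = 4.02 + 0.75 = 4.77 m and h_c = 4.77 × 0.680721 = 3.24704 m.
A = π(0.75)² = 1.76715 m².
Resultant F = γ·h_c·A = 7.74009 × 3.24704 × 1.76715 = 44.4127 kN.

F ≈ 44.4 kN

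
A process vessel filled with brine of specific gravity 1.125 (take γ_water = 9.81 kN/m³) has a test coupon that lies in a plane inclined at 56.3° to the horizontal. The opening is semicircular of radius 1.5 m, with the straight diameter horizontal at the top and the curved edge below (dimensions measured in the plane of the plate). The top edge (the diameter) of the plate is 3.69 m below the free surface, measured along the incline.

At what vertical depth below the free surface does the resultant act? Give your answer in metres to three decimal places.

h_p = 3.630 m

γ = 1.125 × 9.81 = 11.03625 kN/m³.
Let θ = 56.3° be the plate's angle to the horizontal; measure y along the incline from where the plane meets the free surface. Vertical depth h = y·sinθ with sinθ = 0.831954.
The centroid of a semicircle lies 4r/(3π) = 0.63662 m from the diameter, here below the top edge, so y_c = 3.69 + 0.63662 = 4.32662 m and h_c = 4.32662 × 0.831954 = 3.59955 m.
A = πr²/2 = π × 1.5²/2 = 3.53429 m².
Resultant F = γ·h_c·A = 11.03625 × 3.59955 × 3.53429 = 140.402 kN.
I_c = (π/8 − 8/(9π))·r⁴ = 0.109757 × 1.5⁴ = 0.555645 m⁴.
Centre of pressure: y_p = y_c + I_c/(y_c·A) = 4.32662 + 0.555645/(4.32662 × 3.53429) = 4.32662 + 0.0363368 = 4.36296 m along the plane.
Vertically, h_p = y_p·sinθ = 4.36296 × 0.831954 = 3.62978 m.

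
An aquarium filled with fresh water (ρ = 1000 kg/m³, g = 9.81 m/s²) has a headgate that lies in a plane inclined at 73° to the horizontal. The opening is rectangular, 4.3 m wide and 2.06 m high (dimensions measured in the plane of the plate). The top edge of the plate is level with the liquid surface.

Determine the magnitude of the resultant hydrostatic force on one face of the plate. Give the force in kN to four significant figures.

γ = ρg = 1000 × 9.81 = 9810 N/m³ = 9.81 kN/m³.
Let θ = 73° be the plate's angle to the horizontal; measure y along the incline from where the plane meets the free surface. Vertical depth h = y·sinθ with sinθ = 0.956305.
The centroid lies 2.06/2 = 1.03 m below the top edge, so y_c = 1.03 m and h_c = 1.03 × 0.956305 = 0.984994 m.
A = 4.3 × 2.06 = 8.858 m².
Resultant F = γ·h_c·A = 9.81 × 0.984994 × 8.858 = 85.593 kN.

F ≈ 85.59 kN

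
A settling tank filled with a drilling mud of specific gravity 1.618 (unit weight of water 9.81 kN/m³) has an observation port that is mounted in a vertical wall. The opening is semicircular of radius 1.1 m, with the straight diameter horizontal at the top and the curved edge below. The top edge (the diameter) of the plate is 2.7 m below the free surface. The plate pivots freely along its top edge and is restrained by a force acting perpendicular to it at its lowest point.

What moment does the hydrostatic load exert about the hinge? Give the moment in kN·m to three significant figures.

M ≈ 47.2 kN·m

γ = 1.618 × 9.81 = 15.87258 kN/m³.
The centroid of a semicircle lies 4r/(3π) = 0.466854 m from the diameter, here below the top edge, so the centroid depth is h_c = 2.7 + 0.466854 = 3.16685 m.
A = πr²/2 = π × 1.1²/2 = 1.90066 m².
Resultant F = γ·h_c·A = 15.87258 × 3.16685 × 1.90066 = 95.5387 kN.
I_c = (π/8 − 8/(9π))·r⁴ = 0.109757 × 1.1⁴ = 0.160695 m⁴.
Centre of pressure: y_p = y_c + I_c/(y_c·A) = 3.16685 + 0.160695/(3.16685 × 1.90066) = 3.16685 + 0.0266975 = 3.19355 m along the plane.
The resultant acts 0.466854 + 0.0266975 = 0.493551 m (along the plate) below the hinge at the top edge, so the moment about the hinge is M = F × 0.493551 = 95.5387 × 0.493551 = 47.1532 kN·m.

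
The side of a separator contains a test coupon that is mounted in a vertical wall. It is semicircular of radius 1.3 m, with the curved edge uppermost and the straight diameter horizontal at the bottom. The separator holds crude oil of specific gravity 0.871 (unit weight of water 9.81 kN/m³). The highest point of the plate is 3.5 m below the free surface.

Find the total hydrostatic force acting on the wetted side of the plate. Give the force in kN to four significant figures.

F ≈ 96.36 kN

γ = 0.871 × 9.81 = 8.54451 kN/m³.
The centroid lies 4r/(3π) = 0.551737 m above the diameter, so r − 4r/(3π) = 1.3 − 0.551737 = 0.748263 m below the topmost point, so the centroid depth is h_c = 3.5 + 0.748263 = 4.24826 m.
A = πr²/2 = π × 1.3²/2 = 2.65465 m².
Resultant F = γ·h_c·A = 8.54451 × 4.24826 × 2.65465 = 96.3619 kN.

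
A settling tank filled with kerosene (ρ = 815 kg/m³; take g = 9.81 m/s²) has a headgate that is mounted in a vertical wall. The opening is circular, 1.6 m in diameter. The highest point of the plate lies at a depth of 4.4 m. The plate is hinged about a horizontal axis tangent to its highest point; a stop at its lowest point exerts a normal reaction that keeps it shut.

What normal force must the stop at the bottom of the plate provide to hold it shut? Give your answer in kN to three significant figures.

γ = ρg = 815 × 9.81 / 1000 = 7.99515 kN/m³.
The centroid is at the centre, 0.8 m below the top of the plate, so the centroid depth is h_c = 4.4 + 0.8 = 5.2 m.
A = π(0.8)² = 2.01062 m².
Resultant F = γ·h_c·A = 7.99515 × 5.2 × 2.01062 = 83.5911 kN.
I_c = πr⁴/4 = π × 0.8⁴/4 = 0.321699 m⁴.
Centre of pressure: y_p = y_c + I_c/(y_c·A) = 5.2 + 0.321699/(5.2 × 2.01062) = 5.2 + 0.0307692 = 5.23077 m along the plane.
The resultant acts 0.8 + 0.0307692 = 0.830769 m (along the plate) below the hinge at the top edge, so the moment about the hinge is M = F × 0.830769 = 83.5911 × 0.830769 = 69.4449 kN·m.
A normal force at the bottom, 1.6 m from the hinge, must supply this moment: P = 69.4449/1.6 = 43.4031 kN.

P ≈ 43.4 kN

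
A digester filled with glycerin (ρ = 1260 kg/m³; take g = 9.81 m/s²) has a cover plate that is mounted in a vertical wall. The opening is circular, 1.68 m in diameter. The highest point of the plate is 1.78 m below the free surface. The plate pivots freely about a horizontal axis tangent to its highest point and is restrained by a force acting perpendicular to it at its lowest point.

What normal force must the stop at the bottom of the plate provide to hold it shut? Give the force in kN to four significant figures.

P ≈ 38.77 kN

γ = ρg = 1260 × 9.81 / 1000 = 12.3606 kN/m³.
The centroid is at the centre, 0.84 m below the top of the plate, so the centroid depth is h_c = 1.78 + 0.84 = 2.62 m.
A = π(0.84)² = 2.21671 m².
Resultant F = γ·h_c·A = 12.3606 × 2.62 × 2.21671 = 71.7876 kN.
I_c = πr⁴/4 = π × 0.84⁴/4 = 0.391027 m⁴.
Centre of pressure: y_p = y_c + I_c/(y_c·A) = 2.62 + 0.391027/(2.62 × 2.21671) = 2.62 + 0.0673281 = 2.68733 m along the plane.
The resultant acts 0.84 + 0.0673281 = 0.907328 m (along the plate) below the hinge at the top edge, so the moment about the hinge is M = F × 0.907328 = 71.7876 × 0.907328 = 65.1349 kN·m.
A normal force at the bottom, 1.68 m from the hinge, must supply this moment: P = 65.1349/1.68 = 38.7708 kN.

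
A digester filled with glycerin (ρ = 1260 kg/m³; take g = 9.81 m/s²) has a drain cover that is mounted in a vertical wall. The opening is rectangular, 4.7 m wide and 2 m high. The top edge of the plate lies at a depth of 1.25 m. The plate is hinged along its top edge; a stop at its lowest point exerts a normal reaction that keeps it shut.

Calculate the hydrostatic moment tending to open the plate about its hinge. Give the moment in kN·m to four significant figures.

γ = ρg = 1260 × 9.81 / 1000 = 12.3606 kN/m³.
The centroid lies 2/2 = 1 m below the top edge, so the centroid depth is h_c = 1.25 + 1 = 2.25 m.
A = 4.7 × 2 = 9.4 m².
Resultant F = γ·h_c·A = 12.3606 × 2.25 × 9.4 = 261.427 kN.
I_c = b·h³/12 = 4.7 × 2³/12 = 3.13333 m⁴.
Centre of pressure: y_p = y_c + I_c/(y_c·A) = 2.25 + 3.13333/(2.25 × 9.4) = 2.25 + 0.148148 = 2.39815 m along the plane.
The resultant acts 1 + 0.148148 = 1.14815 m (along the plate) below the hinge at the top edge, so the moment about the hinge is M = F × 1.14815 = 261.427 × 1.14815 = 300.157 kN·m.

M ≈ 300.2 kN·m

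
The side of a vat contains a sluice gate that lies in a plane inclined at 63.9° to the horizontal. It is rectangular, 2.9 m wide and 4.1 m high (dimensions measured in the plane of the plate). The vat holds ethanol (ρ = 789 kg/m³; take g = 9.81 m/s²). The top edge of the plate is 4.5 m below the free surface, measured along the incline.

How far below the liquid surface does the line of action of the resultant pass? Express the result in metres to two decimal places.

γ = ρg = 789 × 9.81 / 1000 = 7.74009 kN/m³.
Let θ = 63.9° be the plate's angle to the horizontal; measure y along the incline from where the plane meets the free surface. Vertical depth h = y·sinθ with sinθ = 0.898028.
The centroid lies 4.1/2 = 2.05 m below the top edge, so y_c = 4.5 + 2.05 = 6.55 m and h_c = 6.55 × 0.898028 = 5.88208 m.
A = 2.9 × 4.1 = 11.89 m².
Resultant F = γ·h_c·A = 7.74009 × 5.88208 × 11.89 = 541.326 kN.
I_c = b·h³/12 = 2.9 × 4.1³/12 = 16.6559 m⁴.
Centre of pressure: y_p = y_c + I_c/(y_c·A) = 6.55 + 16.6559/(6.55 × 11.89) = 6.55 + 0.213868 = 6.76387 m along the plane.
Vertically, h_p = y_p·sinθ = 6.76387 × 0.898028 = 6.07414 m.

h_p = 6.07 m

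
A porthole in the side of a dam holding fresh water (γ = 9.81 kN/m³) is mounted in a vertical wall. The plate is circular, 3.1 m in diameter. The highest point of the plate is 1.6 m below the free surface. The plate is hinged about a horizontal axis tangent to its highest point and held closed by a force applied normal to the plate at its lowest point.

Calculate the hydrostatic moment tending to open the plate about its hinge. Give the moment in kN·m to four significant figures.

M ≈ 406.0 kN·m

γ = 9.81 kN/m³.
The centroid is at the centre, 1.55 m below the top of the plate, so the centroid depth is h_c = 1.6 + 1.55 = 3.15 m.
A = π(1.55)² = 7.54768 m².
Resultant F = γ·h_c·A = 9.81 × 3.15 × 7.54768 = 233.235 kN.
I_c = πr⁴/4 = π × 1.55⁴/4 = 4.53332 m⁴.
Centre of pressure: y_p = y_c + I_c/(y_c·A) = 3.15 + 4.53332/(3.15 × 7.54768) = 3.15 + 0.190674 = 3.34067 m along the plane.
The resultant acts 1.55 + 0.190674 = 1.74067 m (along the plate) below the hinge at the top edge, so the moment about the hinge is M = F × 1.74067 = 233.235 × 1.74067 = 405.985 kN·m.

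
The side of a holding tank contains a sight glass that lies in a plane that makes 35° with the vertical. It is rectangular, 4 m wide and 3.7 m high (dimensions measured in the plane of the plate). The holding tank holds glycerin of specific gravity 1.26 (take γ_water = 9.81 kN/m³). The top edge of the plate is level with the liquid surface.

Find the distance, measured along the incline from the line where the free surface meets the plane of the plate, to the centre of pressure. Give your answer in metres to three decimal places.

y_p = 2.467 m

γ = 1.26 × 9.81 = 12.3606 kN/m³.
The plate makes 35° with the vertical, i.e. θ = 90° − 35° = 55° to the horizontal. Measuring y along the incline from the free-surface line, vertical depth h = y·sinθ with sinθ = 0.819152.
The centroid lies 3.7/2 = 1.85 m below the top edge, so y_c = 1.85 m and h_c = 1.85 × 0.819152 = 1.51543 m.
A = 4 × 3.7 = 14.8 m².
Resultant F = γ·h_c·A = 12.3606 × 1.51543 × 14.8 = 277.228 kN.
I_c = b·h³/12 = 4 × 3.7³/12 = 16.8843 m⁴.
Centre of pressure: y_p = y_c + I_c/(y_c·A) = 1.85 + 16.8843/(1.85 × 14.8) = 1.85 + 0.616665 = 2.46666 m along the plane.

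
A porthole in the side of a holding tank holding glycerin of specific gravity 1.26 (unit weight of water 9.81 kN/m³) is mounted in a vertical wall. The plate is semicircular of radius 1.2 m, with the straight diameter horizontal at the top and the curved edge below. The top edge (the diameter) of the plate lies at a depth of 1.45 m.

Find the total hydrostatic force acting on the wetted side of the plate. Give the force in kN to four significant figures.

γ = 1.26 × 9.81 = 12.3606 kN/m³.
The centroid of a semicircle lies 4r/(3π) = 0.509296 m from the diameter, here below the top edge, so the centroid depth is h_c = 1.45 + 0.509296 = 1.9593 m.
A = πr²/2 = π × 1.2²/2 = 2.26195 m².
Resultant F = γ·h_c·A = 12.3606 × 1.9593 × 2.26195 = 54.7802 kN.

F ≈ 54.78 kN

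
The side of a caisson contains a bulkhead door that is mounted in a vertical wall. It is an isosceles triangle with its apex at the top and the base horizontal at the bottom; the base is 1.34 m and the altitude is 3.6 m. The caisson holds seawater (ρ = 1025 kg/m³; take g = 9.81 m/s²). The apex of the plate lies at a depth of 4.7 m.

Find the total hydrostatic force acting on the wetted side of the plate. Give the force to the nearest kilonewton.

F ≈ 172 kN

γ = ρg = 1025 × 9.81 / 1000 = 10.05525 kN/m³.
With the apex up, the centroid sits 2h/3 = 2 × 3.6/3 = 2.4 m below the apex, so the centroid depth is h_c = 4.7 + 2.4 = 7.1 m.
A = ½ × 1.34 × 3.6 = 2.412 m².
Resultant F = γ·h_c·A = 10.05525 × 7.1 × 2.412 = 172.198 kN.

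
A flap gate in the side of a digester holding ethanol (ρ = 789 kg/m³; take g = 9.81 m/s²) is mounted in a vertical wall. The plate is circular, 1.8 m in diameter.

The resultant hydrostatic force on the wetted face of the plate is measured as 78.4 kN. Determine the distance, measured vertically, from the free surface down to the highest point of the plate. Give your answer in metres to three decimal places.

d_top ≈ 3.080 m

γ = ρg = 789 × 9.81 / 1000 = 7.74009 kN/m³.
A = π(0.9)² = 2.54469 m².
From F = γ·h_c·A, the centroid depth is h_c = 78.4/(7.74009 × 2.54469) = 3.98048 m.
The centroid is at the centre, 0.9 m below the top of the plate, so the highest point sits at h_top = 3.98048 − 0.9 = 3.08048 m below the surface.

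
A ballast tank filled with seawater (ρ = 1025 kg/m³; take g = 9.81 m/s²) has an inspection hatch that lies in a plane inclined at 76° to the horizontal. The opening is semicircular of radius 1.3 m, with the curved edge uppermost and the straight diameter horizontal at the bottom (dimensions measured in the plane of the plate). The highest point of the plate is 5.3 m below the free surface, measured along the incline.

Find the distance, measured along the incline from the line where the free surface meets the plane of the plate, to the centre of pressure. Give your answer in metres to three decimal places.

γ = ρg = 1025 × 9.81 / 1000 = 10.05525 kN/m³.
Let θ = 76° be the plate's angle to the horizontal; measure y along the incline from where the plane meets the free surface. Vertical depth h = y·sinθ with sinθ = 0.970296.
The centroid lies 4r/(3π) = 0.551737 m above the diameter, so r − 4r/(3π) = 1.3 − 0.551737 = 0.748263 m below the topmost point, so y_c = 5.3 + 0.748263 = 6.04826 m and h_c = 6.04826 × 0.970296 = 5.8686 m.
A = πr²/2 = π × 1.3²/2 = 2.65465 m².
Resultant F = γ·h_c·A = 10.05525 × 5.8686 × 2.65465 = 156.652 kN.
I_c = (π/8 − 8/(9π))·r⁴ = 0.109757 × 1.3⁴ = 0.313477 m⁴.
Centre of pressure: y_p = y_c + I_c/(y_c·A) = 6.04826 + 0.313477/(6.04826 × 2.65465) = 6.04826 + 0.019524 = 6.06778 m along the plane.

y_p = 6.068 m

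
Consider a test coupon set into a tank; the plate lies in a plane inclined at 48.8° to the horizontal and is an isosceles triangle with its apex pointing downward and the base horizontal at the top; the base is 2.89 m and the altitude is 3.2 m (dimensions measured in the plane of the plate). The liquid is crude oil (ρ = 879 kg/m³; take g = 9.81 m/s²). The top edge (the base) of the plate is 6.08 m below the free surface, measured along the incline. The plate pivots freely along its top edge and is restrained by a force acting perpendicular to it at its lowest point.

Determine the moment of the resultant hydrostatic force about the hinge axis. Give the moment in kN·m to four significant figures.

γ = ρg = 879 × 9.81 / 1000 = 8.62299 kN/m³.
Let θ = 48.8° be the plate's angle to the horizontal; measure y along the incline from where the plane meets the free surface. Vertical depth h = y·sinθ with sinθ = 0.752415.
With the apex down, the centroid sits h/3 = 3.2/3 = 1.06667 m below the base (the top edge), so y_c = 6.08 + 1.06667 = 7.14667 m and h_c = 7.14667 × 0.752415 = 5.37726 m.
A = ½ × 2.89 × 3.2 = 4.624 m².
Resultant F = γ·h_c·A = 8.62299 × 5.37726 × 4.624 = 214.406 kN.
I_c = b·h³/36 = 2.89 × 3.2³/36 = 2.63054 m⁴.
Centre of pressure: y_p = y_c + I_c/(y_c·A) = 7.14667 + 2.63054/(7.14667 × 4.624) = 7.14667 + 0.0796019 = 7.22627 m along the plane.
The resultant acts 1.06667 + 0.0796019 = 1.14627 m (along the plate) below the hinge at the top edge, so the moment about the hinge is M = F × 1.14627 = 214.406 × 1.14627 = 245.767 kN·m.

M ≈ 245.8 kN·m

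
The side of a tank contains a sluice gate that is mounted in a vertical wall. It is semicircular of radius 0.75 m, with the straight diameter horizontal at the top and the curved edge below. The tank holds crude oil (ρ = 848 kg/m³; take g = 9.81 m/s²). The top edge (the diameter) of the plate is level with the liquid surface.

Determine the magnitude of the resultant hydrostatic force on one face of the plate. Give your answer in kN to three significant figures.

F ≈ 2.34 kN

γ = ρg = 848 × 9.81 / 1000 = 8.31888 kN/m³.
The centroid of a semicircle lies 4r/(3π) = 0.31831 m from the diameter, here below the top edge, so the centroid depth is h_c = 0.31831 m.
A = πr²/2 = π × 0.75²/2 = 0.883573 m².
Resultant F = γ·h_c·A = 8.31888 × 0.31831 × 0.883573 = 2.33969 kN.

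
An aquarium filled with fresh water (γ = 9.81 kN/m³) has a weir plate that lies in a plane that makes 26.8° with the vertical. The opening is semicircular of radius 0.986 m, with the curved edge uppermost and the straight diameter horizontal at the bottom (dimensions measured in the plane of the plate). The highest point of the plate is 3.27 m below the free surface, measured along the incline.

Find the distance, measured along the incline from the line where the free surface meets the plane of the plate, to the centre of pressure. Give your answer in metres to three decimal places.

γ = 9.81 kN/m³.
The plate makes 26.8° with the vertical, i.e. θ = 90° − 26.8° = 63.2° to the horizontal. Measuring y along the incline from the free-surface line, vertical depth h = y·sinθ with sinθ = 0.892586.
The centroid lies 4r/(3π) = 0.418471 m above the diameter, so r − 4r/(3π) = 0.986 − 0.418471 = 0.567529 m below the topmost point, so y_c = 3.27 + 0.567529 = 3.83753 m and h_c = 3.83753 × 0.892586 = 3.42533 m.
A = πr²/2 = π × 0.986²/2 = 1.52712 m².
Resultant F = γ·h_c·A = 9.81 × 3.42533 × 1.52712 = 51.315 kN.
I_c = (π/8 − 8/(9π))·r⁴ = 0.109757 × 0.986⁴ = 0.103738 m⁴.
Centre of pressure: y_p = y_c + I_c/(y_c·A) = 3.83753 + 0.103738/(3.83753 × 1.52712) = 3.83753 + 0.0177016 = 3.85523 m along the plane.

y_p = 3.855 m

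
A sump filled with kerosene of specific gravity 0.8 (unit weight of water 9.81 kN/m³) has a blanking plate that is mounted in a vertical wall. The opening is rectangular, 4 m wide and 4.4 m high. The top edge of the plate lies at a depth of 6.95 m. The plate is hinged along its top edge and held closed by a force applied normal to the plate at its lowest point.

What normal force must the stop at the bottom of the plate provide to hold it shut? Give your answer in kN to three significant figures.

γ = 0.8 × 9.81 = 7.848 kN/m³.
The centroid lies 4.4/2 = 2.2 m below the top edge, so the centroid depth is h_c = 6.95 + 2.2 = 9.15 m.
A = 4 × 4.4 = 17.6 m².
Resultant F = γ·h_c·A = 7.848 × 9.15 × 17.6 = 1263.84 kN.
I_c = b·h³/12 = 4 × 4.4³/12 = 28.3947 m⁴.
Centre of pressure: y_p = y_c + I_c/(y_c·A) = 9.15 + 28.3947/(9.15 × 17.6) = 9.15 + 0.176321 = 9.32632 m along the plane.
The resultant acts 2.2 + 0.176321 = 2.37632 m (along the plate) below the hinge at the top edge, so the moment about the hinge is M = F × 2.37632 = 1263.84 × 2.37632 = 3003.29 kN·m.
A normal force at the bottom, 4.4 m from the hinge, must supply this moment: P = 3003.29/4.4 = 682.566 kN.

P ≈ 683 kN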